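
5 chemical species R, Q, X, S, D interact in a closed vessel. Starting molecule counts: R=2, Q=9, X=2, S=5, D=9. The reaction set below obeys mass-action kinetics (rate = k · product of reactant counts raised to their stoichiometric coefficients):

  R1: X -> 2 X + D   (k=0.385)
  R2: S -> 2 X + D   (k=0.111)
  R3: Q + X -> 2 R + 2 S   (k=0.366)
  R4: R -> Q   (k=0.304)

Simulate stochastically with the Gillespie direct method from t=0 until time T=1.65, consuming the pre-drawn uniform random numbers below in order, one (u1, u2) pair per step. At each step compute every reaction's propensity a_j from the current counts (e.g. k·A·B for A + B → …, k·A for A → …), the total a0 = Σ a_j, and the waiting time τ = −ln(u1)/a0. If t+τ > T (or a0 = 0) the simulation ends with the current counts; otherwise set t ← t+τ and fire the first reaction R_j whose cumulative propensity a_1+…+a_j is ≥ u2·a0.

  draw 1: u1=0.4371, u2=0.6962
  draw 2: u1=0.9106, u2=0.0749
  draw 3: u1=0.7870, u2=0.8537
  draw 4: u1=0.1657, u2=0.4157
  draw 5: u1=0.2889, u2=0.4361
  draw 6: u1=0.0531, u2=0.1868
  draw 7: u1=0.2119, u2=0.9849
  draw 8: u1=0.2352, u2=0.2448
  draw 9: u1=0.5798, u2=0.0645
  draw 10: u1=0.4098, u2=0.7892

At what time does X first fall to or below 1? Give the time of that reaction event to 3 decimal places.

Threshold first reached at t = 0.097

t=0.000: R=2 Q=9 X=2 S=5 D=9
Draw 1: a1=0.770, a2=0.555, a3=6.588, a4=0.608, a0=8.521; τ=−ln(0.4371)/8.521=0.097 → t=0.097; u2·a0=0.6962·8.521=5.932; a1+a2=1.325 < 5.932 ≤ a1+…+a3=7.913 → R3 fires; R=4 Q=8 X=1 S=7 D=9
Draw 2: a1=0.385, a2=0.777, a3=2.928, a4=1.216, a0=5.306; τ=−ln(0.9106)/5.306=0.018 → t=0.115; u2·a0=0.0749·5.306=0.397; a1=0.385 < 0.397 ≤ a1+a2=1.162 → R2 fires; R=4 Q=8 X=3 S=6 D=10
Draw 3: a1=1.155, a2=0.666, a3=8.784, a4=1.216, a0=11.821; τ=−ln(0.7870)/11.821=0.020 → t=0.135; u2·a0=0.8537·11.821=10.092; a1+a2=1.821 < 10.092 ≤ a1+…+a3=10.605 → R3 fires; R=6 Q=7 X=2 S=8 D=10
Draw 4: a1=0.770, a2=0.888, a3=5.124, a4=1.824, a0=8.606; τ=−ln(0.1657)/8.606=0.209 → t=0.344; u2·a0=0.4157·8.606=3.578; a1+a2=1.658 < 3.578 ≤ a1+…+a3=6.782 → R3 fires; R=8 Q=6 X=1 S=10 D=10
Draw 5: a1=0.385, a2=1.110, a3=2.196, a4=2.432, a0=6.123; τ=−ln(0.2889)/6.123=0.203 → t=0.547; u2·a0=0.4361·6.123=2.670; a1+a2=1.495 < 2.670 ≤ a1+…+a3=3.691 → R3 fires; R=10 Q=5 X=0 S=12 D=10
Draw 6: a1=0.000, a2=1.332, a3=0.000, a4=3.040, a0=4.372; τ=−ln(0.0531)/4.372=0.671 → t=1.218; u2·a0=0.1868·4.372=0.817; a1=0.000 < 0.817 ≤ a1+a2=1.332 → R2 fires; R=10 Q=5 X=2 S=11 D=11
Draw 7: a1=0.770, a2=1.221, a3=3.660, a4=3.040, a0=8.691; τ=−ln(0.2119)/8.691=0.179 → t=1.397; u2·a0=0.9849·8.691=8.560; a1+…+a3=5.651 < 8.560 ≤ a1+…+a4=8.691 → R4 fires; R=9 Q=6 X=2 S=11 D=11
Draw 8: a1=0.770, a2=1.221, a3=4.392, a4=2.736, a0=9.119; τ=−ln(0.2352)/9.119=0.159 → t=1.555; u2·a0=0.2448·9.119=2.232; a1+a2=1.991 < 2.232 ≤ a1+…+a3=6.383 → R3 fires; R=11 Q=5 X=1 S=13 D=11
Draw 9: a1=0.385, a2=1.443, a3=1.830, a4=3.344, a0=7.002; τ=−ln(0.5798)/7.002=0.078 → t=1.633; u2·a0=0.0645·7.002=0.452; a1=0.385 < 0.452 ≤ a1+a2=1.828 → R2 fires; R=11 Q=5 X=3 S=12 D=12
Draw 10: a1=1.155, a2=1.332, a3=5.490, a4=3.344, a0=11.321; τ=−ln(0.4098)/11.321=0.079 → t=1.712 > T=1.65: stop.
X first becomes ≤ 1 when it reaches 1 at the event at t=0.097.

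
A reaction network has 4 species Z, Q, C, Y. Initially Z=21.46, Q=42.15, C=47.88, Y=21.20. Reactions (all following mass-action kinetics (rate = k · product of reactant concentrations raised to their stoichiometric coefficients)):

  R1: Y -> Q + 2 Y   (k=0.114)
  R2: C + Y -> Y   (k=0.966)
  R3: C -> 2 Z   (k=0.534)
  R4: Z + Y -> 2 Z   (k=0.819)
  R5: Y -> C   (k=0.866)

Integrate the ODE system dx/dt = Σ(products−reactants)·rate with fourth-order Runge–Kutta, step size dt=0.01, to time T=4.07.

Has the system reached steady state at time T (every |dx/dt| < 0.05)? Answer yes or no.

RK4 with dt=0.01: 407 steps to T=4.07. Trajectory (selected grid times):
t=0.00: Z=21.46 Q=42.15 C=47.88 Y=21.20
t=0.45: Z=52.46 Q=42.24 C=17.86 Y=0.00
t=0.90: Z=60.09 Q=42.24 C=14.05 Y=0.00
t=1.36: Z=66.21 Q=42.24 C=10.99 Y=0.00
t=1.81: Z=70.91 Q=42.24 C=8.64 Y=0.00
t=2.26: Z=74.60 Q=42.24 C=6.79 Y=0.00
t=2.71: Z=77.50 Q=42.24 C=5.34 Y=0.00
t=3.17: Z=79.83 Q=42.24 C=4.18 Y=0.00
t=3.62: Z=81.61 Q=42.24 C=3.29 Y=0.00
t=4.07: Z=83.02 Q=42.24 C=2.58 Y=0.00
Rates at T: R1=0.0000, R2=0.0000, R3=1.3801, R4=0.0000, R5=0.0000
dx/dt at T (Σ net stoichiometry × rate): Z=+2.7603, Q=+0.0000, C=-1.3801, Y=-0.0000
Largest |dx/dt| is |+2.7603| (Z) ≥ 0.05 → not steady.

Steady state at T: no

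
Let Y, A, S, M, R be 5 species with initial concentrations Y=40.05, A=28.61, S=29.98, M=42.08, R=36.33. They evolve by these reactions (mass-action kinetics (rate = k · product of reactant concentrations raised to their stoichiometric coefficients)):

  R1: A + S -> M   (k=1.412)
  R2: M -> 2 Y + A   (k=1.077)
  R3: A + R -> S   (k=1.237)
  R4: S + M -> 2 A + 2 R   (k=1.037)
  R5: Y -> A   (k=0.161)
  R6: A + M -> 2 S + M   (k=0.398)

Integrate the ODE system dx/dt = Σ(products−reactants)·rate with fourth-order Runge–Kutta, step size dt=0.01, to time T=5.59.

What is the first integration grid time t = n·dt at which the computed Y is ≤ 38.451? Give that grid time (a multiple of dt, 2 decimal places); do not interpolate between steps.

Threshold first reached at t = 1.45

RK4 with dt=0.01: 559 steps to T=5.59. Trajectory (selected grid times):
t=0.00: Y=40.05 A=28.61 S=29.98 M=42.08 R=36.33
t=0.62: Y=43.73 A=0.09 S=36.58 M=0.12 R=107.57
t=1.24: Y=39.71 A=0.08 S=38.03 M=0.11 R=106.05
t=1.44: Y=38.50 A=0.08 S=38.42 M=0.11 R=105.64
t=1.45: Y=38.44 A=0.08 S=38.44 M=0.11 R=105.62
t=1.86: Y=36.07 A=0.08 S=39.15 M=0.10 R=104.88
t=2.48: Y=32.77 A=0.07 S=40.01 M=0.10 R=103.96
t=3.11: Y=29.73 A=0.07 S=40.69 M=0.09 R=103.22
t=3.73: Y=27.02 A=0.06 S=41.21 M=0.08 R=102.65
t=4.35: Y=24.55 A=0.06 S=41.62 M=0.08 R=102.20
t=4.97: Y=22.31 A=0.05 S=41.95 M=0.07 R=101.83
t=5.59: Y=20.28 A=0.05 S=42.21 M=0.07 R=101.53
Y(1.44)=38.500 > 38.451 but Y(1.45)=38.441 ≤ 38.451, so the first grid time is t=1.45.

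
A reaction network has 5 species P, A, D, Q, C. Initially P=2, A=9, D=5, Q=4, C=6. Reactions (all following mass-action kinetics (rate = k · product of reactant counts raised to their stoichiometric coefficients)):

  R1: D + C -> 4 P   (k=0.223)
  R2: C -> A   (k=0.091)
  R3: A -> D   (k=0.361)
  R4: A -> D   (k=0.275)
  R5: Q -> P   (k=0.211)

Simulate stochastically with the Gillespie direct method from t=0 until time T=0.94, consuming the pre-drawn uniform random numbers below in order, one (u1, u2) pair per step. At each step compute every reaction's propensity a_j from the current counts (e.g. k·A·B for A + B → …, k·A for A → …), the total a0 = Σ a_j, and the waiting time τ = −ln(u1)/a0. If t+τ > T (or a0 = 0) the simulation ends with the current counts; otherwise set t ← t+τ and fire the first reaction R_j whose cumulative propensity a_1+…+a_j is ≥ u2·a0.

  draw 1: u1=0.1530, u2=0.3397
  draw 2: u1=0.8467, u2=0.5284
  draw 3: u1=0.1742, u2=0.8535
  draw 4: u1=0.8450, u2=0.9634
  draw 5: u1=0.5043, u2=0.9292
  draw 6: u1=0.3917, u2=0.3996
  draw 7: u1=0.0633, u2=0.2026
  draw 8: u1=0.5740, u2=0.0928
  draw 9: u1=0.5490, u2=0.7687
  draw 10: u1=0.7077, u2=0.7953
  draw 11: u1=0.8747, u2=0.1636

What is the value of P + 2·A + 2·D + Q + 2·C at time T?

Check how each reaction changes W = P + 2·A + 2·D + Q + 2·C (weight of products minus weight of reactants):
R1: D + C -> 4 P: (1·4) − (2·1 + 2·1) = 4 − 4 = 0
R2: C -> A: (2·1) − (2·1) = 2 − 2 = 0
R3: A -> D: (2·1) − (2·1) = 2 − 2 = 0
R4: A -> D: (2·1) − (2·1) = 2 − 2 = 0
R5: Q -> P: (1·1) − (1·1) = 1 − 1 = 0
Every reaction leaves W unchanged, so W is conserved and no simulation is needed: W(T) = W(0) = 2 + 2·9 + 2·5 + 4 + 2·6 = 46

Value at T = 46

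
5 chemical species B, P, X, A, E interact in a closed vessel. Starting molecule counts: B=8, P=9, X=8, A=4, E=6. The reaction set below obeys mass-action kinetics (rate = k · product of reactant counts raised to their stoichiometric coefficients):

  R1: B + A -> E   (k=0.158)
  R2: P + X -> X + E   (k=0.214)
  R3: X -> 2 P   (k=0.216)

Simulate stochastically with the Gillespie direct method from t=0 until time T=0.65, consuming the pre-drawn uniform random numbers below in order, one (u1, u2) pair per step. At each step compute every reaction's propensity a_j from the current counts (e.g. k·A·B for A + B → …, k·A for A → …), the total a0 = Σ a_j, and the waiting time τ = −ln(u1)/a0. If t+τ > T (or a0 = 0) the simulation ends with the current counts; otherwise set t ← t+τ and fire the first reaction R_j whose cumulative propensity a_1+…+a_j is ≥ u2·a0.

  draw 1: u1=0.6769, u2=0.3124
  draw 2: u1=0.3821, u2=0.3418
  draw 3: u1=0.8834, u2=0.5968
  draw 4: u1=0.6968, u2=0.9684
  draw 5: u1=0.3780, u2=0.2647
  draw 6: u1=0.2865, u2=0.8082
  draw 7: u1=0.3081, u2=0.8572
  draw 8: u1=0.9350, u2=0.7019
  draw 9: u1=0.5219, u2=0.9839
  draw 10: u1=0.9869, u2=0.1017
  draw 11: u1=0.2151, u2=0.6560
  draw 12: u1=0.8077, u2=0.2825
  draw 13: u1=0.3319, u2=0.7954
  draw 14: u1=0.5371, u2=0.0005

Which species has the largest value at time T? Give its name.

Dominant species at T: E

t=0.000: B=8 P=9 X=8 A=4 E=6
Draw 1: a1=5.056, a2=15.408, a3=1.728, a0=22.192; τ=−ln(0.6769)/22.192=0.018 → t=0.018; u2·a0=0.3124·22.192=6.933; a1=5.056 < 6.933 ≤ a1+a2=20.464 → R2 fires; B=8 P=8 X=8 A=4 E=7
Draw 2: a1=5.056, a2=13.696, a3=1.728, a0=20.480; τ=−ln(0.3821)/20.480=0.047 → t=0.065; u2·a0=0.3418·20.480=7.000; a1=5.056 < 7.000 ≤ a1+a2=18.752 → R2 fires; B=8 P=7 X=8 A=4 E=8
Draw 3: a1=5.056, a2=11.984, a3=1.728, a0=18.768; τ=−ln(0.8834)/18.768=0.007 → t=0.071; u2·a0=0.5968·18.768=11.201; a1=5.056 < 11.201 ≤ a1+a2=17.040 → R2 fires; B=8 P=6 X=8 A=4 E=9
Draw 4: a1=5.056, a2=10.272, a3=1.728, a0=17.056; τ=−ln(0.6968)/17.056=0.021 → t=0.092; u2·a0=0.9684·17.056=16.517; a1+a2=15.328 < 16.517 ≤ a1+…+a3=17.056 → R3 fires; B=8 P=8 X=7 A=4 E=9
Draw 5: a1=5.056, a2=11.984, a3=1.512, a0=18.552; τ=−ln(0.3780)/18.552=0.052 → t=0.145; u2·a0=0.2647·18.552=4.911 ≤ a1=5.056 → R1 fires; B=7 P=8 X=7 A=3 E=10
Draw 6: a1=3.318, a2=11.984, a3=1.512, a0=16.814; τ=−ln(0.2865)/16.814=0.074 → t=0.219; u2·a0=0.8082·16.814=13.589; a1=3.318 < 13.589 ≤ a1+a2=15.302 → R2 fires; B=7 P=7 X=7 A=3 E=11
Draw 7: a1=3.318, a2=10.486, a3=1.512, a0=15.316; τ=−ln(0.3081)/15.316=0.077 → t=0.296; u2·a0=0.8572·15.316=13.129; a1=3.318 < 13.129 ≤ a1+a2=13.804 → R2 fires; B=7 P=6 X=7 A=3 E=12
Draw 8: a1=3.318, a2=8.988, a3=1.512, a0=13.818; τ=−ln(0.9350)/13.818=0.005 → t=0.301; u2·a0=0.7019·13.818=9.699; a1=3.318 < 9.699 ≤ a1+a2=12.306 → R2 fires; B=7 P=5 X=7 A=3 E=13
Draw 9: a1=3.318, a2=7.490, a3=1.512, a0=12.320; τ=−ln(0.5219)/12.320=0.053 → t=0.354; u2·a0=0.9839·12.320=12.122; a1+a2=10.808 < 12.122 ≤ a1+…+a3=12.320 → R3 fires; B=7 P=7 X=6 A=3 E=13
Draw 10: a1=3.318, a2=8.988, a3=1.296, a0=13.602; τ=−ln(0.9869)/13.602=0.001 → t=0.355; u2·a0=0.1017·13.602=1.383 ≤ a1=3.318 → R1 fires; B=6 P=7 X=6 A=2 E=14
Draw 11: a1=1.896, a2=8.988, a3=1.296, a0=12.180; τ=−ln(0.2151)/12.180=0.126 → t=0.481; u2·a0=0.6560·12.180=7.990; a1=1.896 < 7.990 ≤ a1+a2=10.884 → R2 fires; B=6 P=6 X=6 A=2 E=15
Draw 12: a1=1.896, a2=7.704, a3=1.296, a0=10.896; τ=−ln(0.8077)/10.896=0.020 → t=0.500; u2·a0=0.2825·10.896=3.078; a1=1.896 < 3.078 ≤ a1+a2=9.600 → R2 fires; B=6 P=5 X=6 A=2 E=16
Draw 13: a1=1.896, a2=6.420, a3=1.296, a0=9.612; τ=−ln(0.3319)/9.612=0.115 → t=0.615; u2·a0=0.7954·9.612=7.645; a1=1.896 < 7.645 ≤ a1+a2=8.316 → R2 fires; B=6 P=4 X=6 A=2 E=17
Draw 14: a1=1.896, a2=5.136, a3=1.296, a0=8.328; τ=−ln(0.5371)/8.328=0.075 → t=0.690 > T=0.65: stop.
At T=0.65: B=6 P=4 X=6 A=2 E=17; the largest is E.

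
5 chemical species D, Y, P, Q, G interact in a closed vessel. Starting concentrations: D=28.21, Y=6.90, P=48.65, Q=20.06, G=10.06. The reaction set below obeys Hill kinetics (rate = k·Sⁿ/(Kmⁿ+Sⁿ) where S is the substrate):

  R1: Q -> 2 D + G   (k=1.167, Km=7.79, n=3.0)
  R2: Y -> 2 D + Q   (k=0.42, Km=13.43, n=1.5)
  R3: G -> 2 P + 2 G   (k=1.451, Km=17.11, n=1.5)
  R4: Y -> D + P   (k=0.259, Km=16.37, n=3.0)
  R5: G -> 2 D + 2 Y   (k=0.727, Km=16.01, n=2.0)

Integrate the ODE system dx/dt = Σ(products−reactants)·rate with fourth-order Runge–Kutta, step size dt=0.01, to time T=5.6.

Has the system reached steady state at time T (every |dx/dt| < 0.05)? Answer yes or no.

RK4 with dt=0.01: 560 steps to T=5.6. Trajectory (selected grid times):
t=0.00: D=28.21 Y=6.90 P=48.65 Q=20.06 G=10.06
t=0.62: D=30.00 Y=7.09 P=49.24 Q=19.45 G=10.90
t=1.24: D=31.81 Y=7.30 P=49.89 Q=18.84 G=11.74
t=1.87: D=33.69 Y=7.55 P=50.59 Q=18.24 G=12.60
t=2.49: D=35.55 Y=7.81 P=51.32 Q=17.65 G=13.45
t=3.11: D=37.45 Y=8.10 P=52.09 Q=17.07 G=14.30
t=3.73: D=39.36 Y=8.41 P=52.91 Q=16.49 G=15.15
t=4.36: D=41.33 Y=8.75 P=53.78 Q=15.92 G=16.01
t=4.98: D=43.29 Y=9.09 P=54.68 Q=15.37 G=16.86
t=5.60: D=45.26 Y=9.46 P=55.61 Q=14.83 G=17.71
Rates at T: R1=1.0192, R2=0.1561, R3=0.7442, R4=0.0419, R5=0.4000
dx/dt at T (Σ net stoichiometry × rate): D=+3.1924, Y=+0.6021, P=+1.5303, Q=-0.8631, G=+1.3633
Largest |dx/dt| is |+3.1924| (D) ≥ 0.05 → not steady.

Steady state at T: no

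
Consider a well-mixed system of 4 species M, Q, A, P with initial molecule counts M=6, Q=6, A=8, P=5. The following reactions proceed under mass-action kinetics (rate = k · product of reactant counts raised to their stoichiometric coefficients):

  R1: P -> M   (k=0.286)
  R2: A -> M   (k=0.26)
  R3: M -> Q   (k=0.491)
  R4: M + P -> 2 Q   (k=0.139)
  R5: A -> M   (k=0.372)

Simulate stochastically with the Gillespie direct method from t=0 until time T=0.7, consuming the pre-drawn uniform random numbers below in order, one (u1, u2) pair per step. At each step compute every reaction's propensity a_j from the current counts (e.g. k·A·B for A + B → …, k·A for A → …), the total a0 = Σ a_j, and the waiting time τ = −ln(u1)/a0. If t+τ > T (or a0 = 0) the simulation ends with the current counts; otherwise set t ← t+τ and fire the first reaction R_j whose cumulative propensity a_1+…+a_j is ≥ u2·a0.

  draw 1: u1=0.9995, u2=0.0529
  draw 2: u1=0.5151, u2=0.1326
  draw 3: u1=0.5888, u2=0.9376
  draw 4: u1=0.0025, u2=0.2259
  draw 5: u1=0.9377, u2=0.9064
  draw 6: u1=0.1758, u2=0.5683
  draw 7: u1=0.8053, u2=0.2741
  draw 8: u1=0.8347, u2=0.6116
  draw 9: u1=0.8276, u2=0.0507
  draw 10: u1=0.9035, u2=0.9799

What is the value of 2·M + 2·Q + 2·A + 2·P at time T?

Check how each reaction changes W = 2·M + 2·Q + 2·A + 2·P (weight of products minus weight of reactants):
R1: P -> M: (2·1) − (2·1) = 2 − 2 = 0
R2: A -> M: (2·1) − (2·1) = 2 − 2 = 0
R3: M -> Q: (2·1) − (2·1) = 2 − 2 = 0
R4: M + P -> 2 Q: (2·2) − (2·1 + 2·1) = 4 − 4 = 0
R5: A -> M: (2·1) − (2·1) = 2 − 2 = 0
Every reaction leaves W unchanged, so W is conserved and no simulation is needed: W(T) = W(0) = 2·6 + 2·6 + 2·8 + 2·5 = 50

Value at T = 50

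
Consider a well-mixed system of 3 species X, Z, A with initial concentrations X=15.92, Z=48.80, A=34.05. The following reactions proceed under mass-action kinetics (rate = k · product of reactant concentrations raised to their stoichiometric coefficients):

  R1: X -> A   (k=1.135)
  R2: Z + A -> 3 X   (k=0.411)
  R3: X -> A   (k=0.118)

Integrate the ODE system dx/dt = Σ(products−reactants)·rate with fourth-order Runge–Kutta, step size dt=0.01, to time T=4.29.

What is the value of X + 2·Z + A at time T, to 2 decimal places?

Check how each reaction changes W = X + 2·Z + A (weight of products minus weight of reactants):
R1: X -> A: (1·1) − (1·1) = 1 − 1 = 0
R2: Z + A -> 3 X: (1·3) − (2·1 + 1·1) = 3 − 3 = 0
R3: X -> A: (1·1) − (1·1) = 1 − 1 = 0
Every reaction leaves W unchanged, so W is conserved and no simulation is needed: W(T) = W(0) = 15.92 + 2·48.80 + 34.05 = 147.57

Value at T = 147.57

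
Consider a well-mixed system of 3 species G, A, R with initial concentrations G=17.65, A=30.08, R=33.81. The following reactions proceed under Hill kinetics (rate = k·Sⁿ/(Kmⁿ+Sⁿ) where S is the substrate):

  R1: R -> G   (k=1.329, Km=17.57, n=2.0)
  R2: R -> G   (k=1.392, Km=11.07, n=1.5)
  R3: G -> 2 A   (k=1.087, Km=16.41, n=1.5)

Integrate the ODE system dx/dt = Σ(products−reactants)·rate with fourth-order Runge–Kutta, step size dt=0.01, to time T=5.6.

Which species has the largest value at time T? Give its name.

RK4 with dt=0.01: 560 steps to T=5.6. Trajectory (selected grid times):
t=0.00: G=17.65 A=30.08 R=33.81
t=0.62: G=18.65 A=30.80 R=32.44
t=1.24: G=19.62 A=31.56 R=31.10
t=1.87: G=20.58 A=32.34 R=29.75
t=2.49: G=21.48 A=33.14 R=28.45
t=3.11: G=22.35 A=33.96 R=27.17
t=3.73: G=23.19 A=34.80 R=25.92
t=4.36: G=24.00 A=35.66 R=24.67
t=4.98: G=24.76 A=36.53 R=23.48
t=5.60: G=25.48 A=37.41 R=22.31
At T=5.6: G=25.48 A=37.41 R=22.31; the largest is A.

Dominant species at T: A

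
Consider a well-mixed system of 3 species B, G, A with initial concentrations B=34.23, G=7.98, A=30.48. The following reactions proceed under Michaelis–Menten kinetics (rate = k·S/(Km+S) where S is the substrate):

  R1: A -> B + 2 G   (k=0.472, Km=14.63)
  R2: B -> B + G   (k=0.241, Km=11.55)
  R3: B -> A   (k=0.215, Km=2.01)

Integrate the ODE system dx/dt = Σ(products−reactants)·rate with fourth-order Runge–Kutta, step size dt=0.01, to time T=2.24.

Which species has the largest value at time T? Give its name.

Dominant species at T: B

RK4 with dt=0.01: 224 steps to T=2.24. Trajectory (selected grid times):
t=0.00: B=34.23 G=7.98 A=30.48
t=0.25: B=34.26 G=8.18 A=30.45
t=0.50: B=34.29 G=8.39 A=30.42
t=0.75: B=34.32 G=8.59 A=30.39
t=1.00: B=34.35 G=8.80 A=30.36
t=1.24: B=34.37 G=8.99 A=30.34
t=1.49: B=34.40 G=9.20 A=30.31
t=1.74: B=34.43 G=9.40 A=30.28
t=1.99: B=34.46 G=9.61 A=30.25
t=2.24: B=34.49 G=9.81 A=30.22
At T=2.24: B=34.49 G=9.81 A=30.22; the largest is B.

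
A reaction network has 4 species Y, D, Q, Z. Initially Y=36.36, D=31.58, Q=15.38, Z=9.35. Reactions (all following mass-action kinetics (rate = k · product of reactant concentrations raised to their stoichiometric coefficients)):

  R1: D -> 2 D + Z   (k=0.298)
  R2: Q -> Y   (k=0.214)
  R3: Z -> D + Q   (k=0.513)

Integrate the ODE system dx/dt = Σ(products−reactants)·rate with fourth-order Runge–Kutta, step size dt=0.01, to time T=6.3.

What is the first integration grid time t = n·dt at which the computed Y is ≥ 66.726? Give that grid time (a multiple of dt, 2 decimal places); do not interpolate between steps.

RK4 with dt=0.01: 630 steps to T=6.3. Trajectory (selected grid times):
t=0.00: Y=36.36 D=31.58 Q=15.38 Z=9.35
t=0.70: Y=38.77 D=43.32 Q=16.97 Z=13.10
t=1.40: Y=41.51 D=59.53 Q=19.80 Z=18.17
t=2.10: Y=44.78 D=81.85 Q=24.23 Z=25.09
t=2.80: Y=48.87 D=112.59 Q=30.76 Z=34.58
t=3.50: Y=54.14 D=154.88 Q=40.12 Z=47.61
t=4.20: Y=61.08 D=213.08 Q=53.32 Z=65.52
t=4.64: Y=66.60 D=260.39 Q=64.19 Z=80.08
t=4.65: Y=66.73 D=261.58 Q=64.46 Z=80.45
t=4.90: Y=70.37 D=293.15 Q=71.75 Z=90.16
t=5.60: Y=82.93 D=403.32 Q=97.33 Z=124.05
t=6.30: Y=100.02 D=554.90 Q=132.71 Z=170.68
Y(4.64)=66.596 < 66.726 but Y(4.65)=66.733 ≥ 66.726, so the first grid time is t=4.65.

Threshold first reached at t = 4.65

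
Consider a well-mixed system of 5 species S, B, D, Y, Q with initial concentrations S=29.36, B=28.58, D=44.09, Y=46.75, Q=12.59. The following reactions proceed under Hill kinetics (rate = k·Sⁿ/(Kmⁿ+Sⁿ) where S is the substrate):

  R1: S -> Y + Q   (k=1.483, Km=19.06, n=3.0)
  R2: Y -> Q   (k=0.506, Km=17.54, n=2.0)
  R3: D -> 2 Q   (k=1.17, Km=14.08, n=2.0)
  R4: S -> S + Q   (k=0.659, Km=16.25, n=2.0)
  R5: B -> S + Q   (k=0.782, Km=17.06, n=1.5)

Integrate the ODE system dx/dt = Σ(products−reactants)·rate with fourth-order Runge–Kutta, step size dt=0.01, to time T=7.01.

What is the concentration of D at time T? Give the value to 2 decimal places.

RK4 with dt=0.01: 701 steps to T=7.01. Trajectory (selected grid times):
t=0.00: S=29.36 B=28.58 D=44.09 Y=46.75 Q=12.59
t=0.78: S=28.87 B=28.16 D=43.26 Y=47.31 Q=16.30
t=1.56: S=28.39 B=27.75 D=42.44 Y=47.85 Q=19.99
t=2.34: S=27.92 B=27.34 D=41.62 Y=48.39 Q=23.66
t=3.12: S=27.45 B=26.93 D=40.80 Y=48.91 Q=27.30
t=3.89: S=27.00 B=26.53 D=40.00 Y=49.41 Q=30.88
t=4.67: S=26.55 B=26.13 D=39.19 Y=49.91 Q=34.48
t=5.45: S=26.11 B=25.74 D=38.38 Y=50.40 Q=38.05
t=6.23: S=25.68 B=25.34 D=37.58 Y=50.88 Q=41.60
t=7.01: S=25.26 B=24.95 D=36.78 Y=51.34 Q=45.12
Read off D at T=7.01: 36.78

D at T = 36.78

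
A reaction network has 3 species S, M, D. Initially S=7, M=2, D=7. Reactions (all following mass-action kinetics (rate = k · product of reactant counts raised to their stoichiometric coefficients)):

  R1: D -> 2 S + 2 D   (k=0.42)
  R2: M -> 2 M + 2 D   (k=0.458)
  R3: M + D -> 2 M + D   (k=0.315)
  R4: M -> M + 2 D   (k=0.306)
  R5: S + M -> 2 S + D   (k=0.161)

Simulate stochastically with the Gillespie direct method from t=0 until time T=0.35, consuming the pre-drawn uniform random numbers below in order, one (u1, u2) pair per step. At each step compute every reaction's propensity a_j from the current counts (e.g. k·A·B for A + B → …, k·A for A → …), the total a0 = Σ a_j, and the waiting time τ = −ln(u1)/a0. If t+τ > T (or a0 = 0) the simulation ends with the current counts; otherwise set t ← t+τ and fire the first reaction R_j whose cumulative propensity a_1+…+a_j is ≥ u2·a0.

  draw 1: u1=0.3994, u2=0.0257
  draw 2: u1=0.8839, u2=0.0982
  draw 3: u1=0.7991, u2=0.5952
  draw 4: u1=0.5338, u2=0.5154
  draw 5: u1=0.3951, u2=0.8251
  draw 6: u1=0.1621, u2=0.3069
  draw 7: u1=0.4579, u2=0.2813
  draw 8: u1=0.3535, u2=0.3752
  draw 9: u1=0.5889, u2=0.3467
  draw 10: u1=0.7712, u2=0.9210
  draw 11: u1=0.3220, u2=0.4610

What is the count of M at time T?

M at T = 6

t=0.000: S=7 M=2 D=7
Draw 1: a1=2.940, a2=0.916, a3=4.410, a4=0.612, a5=2.254, a0=11.132; τ=−ln(0.3994)/11.132=0.082 → t=0.082; u2·a0=0.0257·11.132=0.286 ≤ a1=2.940 → R1 fires; S=9 M=2 D=8
Draw 2: a1=3.360, a2=0.916, a3=5.040, a4=0.612, a5=2.898, a0=12.826; τ=−ln(0.8839)/12.826=0.010 → t=0.092; u2·a0=0.0982·12.826=1.260 ≤ a1=3.360 → R1 fires; S=11 M=2 D=9
Draw 3: a1=3.780, a2=0.916, a3=5.670, a4=0.612, a5=3.542, a0=14.520; τ=−ln(0.7991)/14.520=0.015 → t=0.108; u2·a0=0.5952·14.520=8.642; a1+a2=4.696 < 8.642 ≤ a1+…+a3=10.366 → R3 fires; S=11 M=3 D=9
Draw 4: a1=3.780, a2=1.374, a3=8.505, a4=0.918, a5=5.313, a0=19.890; τ=−ln(0.5338)/19.890=0.032 → t=0.139; u2·a0=0.5154·19.890=10.251; a1+a2=5.154 < 10.251 ≤ a1+…+a3=13.659 → R3 fires; S=11 M=4 D=9
Draw 5: a1=3.780, a2=1.832, a3=11.340, a4=1.224, a5=7.084, a0=25.260; τ=−ln(0.3951)/25.260=0.037 → t=0.176; u2·a0=0.8251·25.260=20.842; a1+…+a4=18.176 < 20.842 ≤ a1+…+a5=25.260 → R5 fires; S=12 M=3 D=10
Draw 6: a1=4.200, a2=1.374, a3=9.450, a4=0.918, a5=5.796, a0=21.738; τ=−ln(0.1621)/21.738=0.084 → t=0.260; u2·a0=0.3069·21.738=6.671; a1+a2=5.574 < 6.671 ≤ a1+…+a3=15.024 → R3 fires; S=12 M=4 D=10
Draw 7: a1=4.200, a2=1.832, a3=12.600, a4=1.224, a5=7.728, a0=27.584; τ=−ln(0.4579)/27.584=0.028 → t=0.288; u2·a0=0.2813·27.584=7.759; a1+a2=6.032 < 7.759 ≤ a1+…+a3=18.632 → R3 fires; S=12 M=5 D=10
Draw 8: a1=4.200, a2=2.290, a3=15.750, a4=1.530, a5=9.660, a0=33.430; τ=−ln(0.3535)/33.430=0.031 → t=0.319; u2·a0=0.3752·33.430=12.543; a1+a2=6.490 < 12.543 ≤ a1+…+a3=22.240 → R3 fires; S=12 M=6 D=10
Draw 9: a1=4.200, a2=2.748, a3=18.900, a4=1.836, a5=11.592, a0=39.276; τ=−ln(0.5889)/39.276=0.013 → t=0.332; u2·a0=0.3467·39.276=13.617; a1+a2=6.948 < 13.617 ≤ a1+…+a3=25.848 → R3 fires; S=12 M=7 D=10
Draw 10: a1=4.200, a2=3.206, a3=22.050, a4=2.142, a5=13.524, a0=45.122; τ=−ln(0.7712)/45.122=0.006 → t=0.338; u2·a0=0.9210·45.122=41.557; a1+…+a4=31.598 < 41.557 ≤ a1+…+a5=45.122 → R5 fires; S=13 M=6 D=11
Draw 11: a1=4.620, a2=2.748, a3=20.790, a4=1.836, a5=12.558, a0=42.552; τ=−ln(0.3220)/42.552=0.027 → t=0.365 > T=0.35: stop.
Read off M at T=0.35: 6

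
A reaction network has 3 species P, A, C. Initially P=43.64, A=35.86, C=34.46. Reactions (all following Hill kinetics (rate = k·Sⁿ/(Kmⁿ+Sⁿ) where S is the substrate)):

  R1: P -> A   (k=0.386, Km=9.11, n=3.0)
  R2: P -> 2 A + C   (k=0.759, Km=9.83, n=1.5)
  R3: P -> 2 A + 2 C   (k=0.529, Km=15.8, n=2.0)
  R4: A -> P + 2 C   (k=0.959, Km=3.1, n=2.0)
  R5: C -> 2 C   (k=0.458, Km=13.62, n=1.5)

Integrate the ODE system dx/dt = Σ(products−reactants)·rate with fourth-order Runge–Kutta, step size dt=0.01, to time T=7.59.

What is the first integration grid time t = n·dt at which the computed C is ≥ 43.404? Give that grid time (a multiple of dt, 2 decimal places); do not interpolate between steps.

Threshold first reached at t = 2.30

RK4 with dt=0.01: 759 steps to T=7.59. Trajectory (selected grid times):
t=0.00: P=43.64 A=35.86 C=34.46
t=0.84: P=43.15 A=37.32 C=37.73
t=1.69: P=42.66 A=38.79 C=41.05
t=2.29: P=42.31 A=39.82 C=43.39
t=2.30: P=42.31 A=39.84 C=43.43
t=2.53: P=42.17 A=40.24 C=44.33
t=3.37: P=41.69 A=41.68 C=47.61
t=4.22: P=41.21 A=43.13 C=50.94
t=5.06: P=40.73 A=44.57 C=54.23
t=5.90: P=40.26 A=46.00 C=57.51
t=6.75: P=39.78 A=47.44 C=60.84
t=7.59: P=39.31 A=48.86 C=64.13
C(2.29)=43.392 < 43.404 but C(2.30)=43.431 ≥ 43.404, so the first grid time is t=2.30.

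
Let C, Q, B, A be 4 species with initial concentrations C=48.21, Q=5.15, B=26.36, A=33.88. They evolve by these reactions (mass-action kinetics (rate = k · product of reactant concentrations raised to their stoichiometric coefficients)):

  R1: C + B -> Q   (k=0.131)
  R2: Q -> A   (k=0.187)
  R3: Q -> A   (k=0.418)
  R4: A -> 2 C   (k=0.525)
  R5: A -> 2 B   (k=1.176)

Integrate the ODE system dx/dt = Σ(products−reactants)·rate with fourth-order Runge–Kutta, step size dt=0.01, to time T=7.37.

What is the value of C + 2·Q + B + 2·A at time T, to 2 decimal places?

Check how each reaction changes W = C + 2·Q + B + 2·A (weight of products minus weight of reactants):
R1: C + B -> Q: (2·1) − (1·1 + 1·1) = 2 − 2 = 0
R2: Q -> A: (2·1) − (2·1) = 2 − 2 = 0
R3: Q -> A: (2·1) − (2·1) = 2 − 2 = 0
R4: A -> 2 C: (1·2) − (2·1) = 2 − 2 = 0
R5: A -> 2 B: (1·2) − (2·1) = 2 − 2 = 0
Every reaction leaves W unchanged, so W is conserved and no simulation is needed: W(T) = W(0) = 48.21 + 2·5.15 + 26.36 + 2·33.88 = 152.63

Value at T = 152.63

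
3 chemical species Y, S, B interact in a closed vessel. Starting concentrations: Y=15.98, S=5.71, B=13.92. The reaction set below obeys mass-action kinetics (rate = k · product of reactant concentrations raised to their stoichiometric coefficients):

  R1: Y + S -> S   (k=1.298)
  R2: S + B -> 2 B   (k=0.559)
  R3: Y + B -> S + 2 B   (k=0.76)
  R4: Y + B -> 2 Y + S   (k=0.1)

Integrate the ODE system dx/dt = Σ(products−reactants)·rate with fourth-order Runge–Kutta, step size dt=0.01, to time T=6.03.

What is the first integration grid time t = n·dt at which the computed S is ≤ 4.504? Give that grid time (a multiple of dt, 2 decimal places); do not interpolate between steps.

RK4 with dt=0.01: 603 steps to T=6.03. Trajectory (selected grid times):
t=0.00: Y=15.98 S=5.71 B=13.92
t=0.12: Y=0.65 S=4.54 B=35.30
t=0.13: Y=0.49 S=3.88 B=36.28
t=0.67: Y=0.00 S=0.00 B=41.15
t=1.34: Y=0.00 S=0.00 B=41.15
t=2.01: Y=0.00 S=0.00 B=41.15
t=2.68: Y=0.00 S=0.00 B=41.15
t=3.35: Y=0.00 S=0.00 B=41.15
t=4.02: Y=0.00 S=0.00 B=41.15
t=4.69: Y=0.00 S=0.00 B=41.15
t=5.36: Y=0.00 S=0.00 B=41.15
t=6.03: Y=0.00 S=0.00 B=41.15
S(0.12)=4.542 > 4.504 but S(0.13)=3.875 ≤ 4.504, so the first grid time is t=0.13.

Threshold first reached at t = 0.13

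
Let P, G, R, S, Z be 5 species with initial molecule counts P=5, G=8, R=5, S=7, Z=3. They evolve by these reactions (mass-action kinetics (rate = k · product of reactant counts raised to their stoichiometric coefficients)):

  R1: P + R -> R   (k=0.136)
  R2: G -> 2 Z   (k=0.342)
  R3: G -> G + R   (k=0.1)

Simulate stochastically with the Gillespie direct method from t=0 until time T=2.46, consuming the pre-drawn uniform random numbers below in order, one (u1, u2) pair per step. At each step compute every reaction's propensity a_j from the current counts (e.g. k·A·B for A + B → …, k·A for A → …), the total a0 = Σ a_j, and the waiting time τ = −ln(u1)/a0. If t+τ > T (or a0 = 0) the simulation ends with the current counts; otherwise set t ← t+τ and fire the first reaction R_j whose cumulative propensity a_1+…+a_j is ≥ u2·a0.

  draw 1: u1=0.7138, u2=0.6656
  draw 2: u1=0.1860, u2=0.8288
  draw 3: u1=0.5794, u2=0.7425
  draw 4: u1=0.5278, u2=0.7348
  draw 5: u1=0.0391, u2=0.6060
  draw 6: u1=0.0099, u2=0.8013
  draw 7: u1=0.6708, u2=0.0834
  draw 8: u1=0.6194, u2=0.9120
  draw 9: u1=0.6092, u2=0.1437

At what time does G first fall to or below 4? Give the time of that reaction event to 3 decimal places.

Threshold first reached at t = 0.512

t=0.000: P=5 G=8 R=5 S=7 Z=3
Draw 1: a1=3.400, a2=2.736, a3=0.800, a0=6.936; τ=−ln(0.7138)/6.936=0.049 → t=0.049; u2·a0=0.6656·6.936=4.617; a1=3.400 < 4.617 ≤ a1+a2=6.136 → R2 fires; P=5 G=7 R=5 S=7 Z=5
Draw 2: a1=3.400, a2=2.394, a3=0.700, a0=6.494; τ=−ln(0.1860)/6.494=0.259 → t=0.308; u2·a0=0.8288·6.494=5.382; a1=3.400 < 5.382 ≤ a1+a2=5.794 → R2 fires; P=5 G=6 R=5 S=7 Z=7
Draw 3: a1=3.400, a2=2.052, a3=0.600, a0=6.052; τ=−ln(0.5794)/6.052=0.090 → t=0.398; u2·a0=0.7425·6.052=4.494; a1=3.400 < 4.494 ≤ a1+a2=5.452 → R2 fires; P=5 G=5 R=5 S=7 Z=9
Draw 4: a1=3.400, a2=1.710, a3=0.500, a0=5.610; τ=−ln(0.5278)/5.610=0.114 → t=0.512; u2·a0=0.7348·5.610=4.122; a1=3.400 < 4.122 ≤ a1+a2=5.110 → R2 fires; P=5 G=4 R=5 S=7 Z=11
Draw 5: a1=3.400, a2=1.368, a3=0.400, a0=5.168; τ=−ln(0.0391)/5.168=0.627 → t=1.139; u2·a0=0.6060·5.168=3.132 ≤ a1=3.400 → R1 fires; P=4 G=4 R=5 S=7 Z=11
Draw 6: a1=2.720, a2=1.368, a3=0.400, a0=4.488; τ=−ln(0.0099)/4.488=1.028 → t=2.167; u2·a0=0.8013·4.488=3.596; a1=2.720 < 3.596 ≤ a1+a2=4.088 → R2 fires; P=4 G=3 R=5 S=7 Z=13
Draw 7: a1=2.720, a2=1.026, a3=0.300, a0=4.046; τ=−ln(0.6708)/4.046=0.099 → t=2.266; u2·a0=0.0834·4.046=0.337 ≤ a1=2.720 → R1 fires; P=3 G=3 R=5 S=7 Z=13
Draw 8: a1=2.040, a2=1.026, a3=0.300, a0=3.366; τ=−ln(0.6194)/3.366=0.142 → t=2.408; u2·a0=0.9120·3.366=3.070; a1+a2=3.066 < 3.070 ≤ a1+…+a3=3.366 → R3 fires; P=3 G=3 R=6 S=7 Z=13
Draw 9: a1=2.448, a2=1.026, a3=0.300, a0=3.774; τ=−ln(0.6092)/3.774=0.131 → t=2.540 > T=2.46: stop.
G first becomes ≤ 4 when it reaches 4 at the event at t=0.512.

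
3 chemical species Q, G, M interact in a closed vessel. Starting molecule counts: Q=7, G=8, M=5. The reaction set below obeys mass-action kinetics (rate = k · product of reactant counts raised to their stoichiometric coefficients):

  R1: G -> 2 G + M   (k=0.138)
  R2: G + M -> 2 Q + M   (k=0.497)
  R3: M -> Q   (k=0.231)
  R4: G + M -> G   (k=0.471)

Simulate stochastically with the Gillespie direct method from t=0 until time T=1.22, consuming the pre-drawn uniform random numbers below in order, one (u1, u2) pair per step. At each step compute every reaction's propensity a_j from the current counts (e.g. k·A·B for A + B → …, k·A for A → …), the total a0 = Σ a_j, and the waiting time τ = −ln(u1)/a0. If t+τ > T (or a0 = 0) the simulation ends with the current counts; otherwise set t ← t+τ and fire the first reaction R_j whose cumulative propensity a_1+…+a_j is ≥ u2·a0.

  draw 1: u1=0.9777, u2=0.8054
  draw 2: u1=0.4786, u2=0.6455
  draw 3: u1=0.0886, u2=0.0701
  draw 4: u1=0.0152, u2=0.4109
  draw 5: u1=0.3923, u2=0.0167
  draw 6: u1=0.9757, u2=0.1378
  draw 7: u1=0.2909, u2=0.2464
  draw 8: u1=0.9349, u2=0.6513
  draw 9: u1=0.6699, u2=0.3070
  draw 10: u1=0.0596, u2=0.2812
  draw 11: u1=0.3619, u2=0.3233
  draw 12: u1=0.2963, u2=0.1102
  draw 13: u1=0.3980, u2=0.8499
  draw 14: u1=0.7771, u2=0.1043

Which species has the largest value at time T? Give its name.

Dominant species at T: Q

t=0.000: Q=7 G=8 M=5
Draw 1: a1=1.104, a2=19.880, a3=1.155, a4=18.840, a0=40.979; τ=−ln(0.9777)/40.979=0.001 → t=0.001; u2·a0=0.8054·40.979=33.004; a1+…+a3=22.139 < 33.004 ≤ a1+…+a4=40.979 → R4 fires; Q=7 G=8 M=4
Draw 2: a1=1.104, a2=15.904, a3=0.924, a4=15.072, a0=33.004; τ=−ln(0.4786)/33.004=0.022 → t=0.023; u2·a0=0.6455·33.004=21.304; a1+…+a3=17.932 < 21.304 ≤ a1+…+a4=33.004 → R4 fires; Q=7 G=8 M=3
Draw 3: a1=1.104, a2=11.928, a3=0.693, a4=11.304, a0=25.029; τ=−ln(0.0886)/25.029=0.097 → t=0.120; u2·a0=0.0701·25.029=1.755; a1=1.104 < 1.755 ≤ a1+a2=13.032 → R2 fires; Q=9 G=7 M=3
Draw 4: a1=0.966, a2=10.437, a3=0.693, a4=9.891, a0=21.987; τ=−ln(0.0152)/21.987=0.190 → t=0.310; u2·a0=0.4109·21.987=9.034; a1=0.966 < 9.034 ≤ a1+a2=11.403 → R2 fires; Q=11 G=6 M=3
Draw 5: a1=0.828, a2=8.946, a3=0.693, a4=8.478, a0=18.945; τ=−ln(0.3923)/18.945=0.049 → t=0.360; u2·a0=0.0167·18.945=0.316 ≤ a1=0.828 → R1 fires; Q=11 G=7 M=4
Draw 6: a1=0.966, a2=13.916, a3=0.924, a4=13.188, a0=28.994; τ=−ln(0.9757)/28.994=0.001 → t=0.360; u2·a0=0.1378·28.994=3.995; a1=0.966 < 3.995 ≤ a1+a2=14.882 → R2 fires; Q=13 G=6 M=4
Draw 7: a1=0.828, a2=11.928, a3=0.924, a4=11.304, a0=24.984; τ=−ln(0.2909)/24.984=0.049 → t=0.410; u2·a0=0.2464·24.984=6.156; a1=0.828 < 6.156 ≤ a1+a2=12.756 → R2 fires; Q=15 G=5 M=4
Draw 8: a1=0.690, a2=9.940, a3=0.924, a4=9.420, a0=20.974; τ=−ln(0.9349)/20.974=0.003 → t=0.413; u2·a0=0.6513·20.974=13.660; a1+…+a3=11.554 < 13.660 ≤ a1+…+a4=20.974 → R4 fires; Q=15 G=5 M=3
Draw 9: a1=0.690, a2=7.455, a3=0.693, a4=7.065, a0=15.903; τ=−ln(0.6699)/15.903=0.025 → t=0.438; u2·a0=0.3070·15.903=4.882; a1=0.690 < 4.882 ≤ a1+a2=8.145 → R2 fires; Q=17 G=4 M=3
Draw 10: a1=0.552, a2=5.964, a3=0.693, a4=5.652, a0=12.861; τ=−ln(0.0596)/12.861=0.219 → t=0.657; u2·a0=0.2812·12.861=3.617; a1=0.552 < 3.617 ≤ a1+a2=6.516 → R2 fires; Q=19 G=3 M=3
Draw 11: a1=0.414, a2=4.473, a3=0.693, a4=4.239, a0=9.819; τ=−ln(0.3619)/9.819=0.104 → t=0.761; u2·a0=0.3233·9.819=3.174; a1=0.414 < 3.174 ≤ a1+a2=4.887 → R2 fires; Q=21 G=2 M=3
Draw 12: a1=0.276, a2=2.982, a3=0.693, a4=2.826, a0=6.777; τ=−ln(0.2963)/6.777=0.179 → t=0.940; u2·a0=0.1102·6.777=0.747; a1=0.276 < 0.747 ≤ a1+a2=3.258 → R2 fires; Q=23 G=1 M=3
Draw 13: a1=0.138, a2=1.491, a3=0.693, a4=1.413, a0=3.735; τ=−ln(0.3980)/3.735=0.247 → t=1.187; u2·a0=0.8499·3.735=3.174; a1+…+a3=2.322 < 3.174 ≤ a1+…+a4=3.735 → R4 fires; Q=23 G=1 M=2
Draw 14: a1=0.138, a2=0.994, a3=0.462, a4=0.942, a0=2.536; τ=−ln(0.7771)/2.536=0.099 → t=1.287 > T=1.22: stop.
At T=1.22: Q=23 G=1 M=2; the largest is Q.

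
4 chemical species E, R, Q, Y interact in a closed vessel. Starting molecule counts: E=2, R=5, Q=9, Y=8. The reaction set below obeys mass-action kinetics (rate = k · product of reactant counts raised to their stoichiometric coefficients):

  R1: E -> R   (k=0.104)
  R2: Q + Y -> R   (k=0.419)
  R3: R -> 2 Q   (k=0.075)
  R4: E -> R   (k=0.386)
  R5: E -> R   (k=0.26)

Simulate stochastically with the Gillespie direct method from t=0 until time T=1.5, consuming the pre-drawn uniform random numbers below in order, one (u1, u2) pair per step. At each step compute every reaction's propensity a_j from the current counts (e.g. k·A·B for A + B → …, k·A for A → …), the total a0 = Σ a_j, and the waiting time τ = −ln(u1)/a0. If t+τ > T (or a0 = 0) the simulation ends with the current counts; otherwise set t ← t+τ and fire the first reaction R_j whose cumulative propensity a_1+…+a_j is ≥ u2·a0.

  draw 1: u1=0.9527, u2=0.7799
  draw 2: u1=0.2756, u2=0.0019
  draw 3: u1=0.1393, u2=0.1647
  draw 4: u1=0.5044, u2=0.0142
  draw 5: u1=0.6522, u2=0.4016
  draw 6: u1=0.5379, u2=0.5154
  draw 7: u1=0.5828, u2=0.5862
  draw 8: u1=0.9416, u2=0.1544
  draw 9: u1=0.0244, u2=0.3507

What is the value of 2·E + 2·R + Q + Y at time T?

Check how each reaction changes W = 2·E + 2·R + Q + Y (weight of products minus weight of reactants):
R1: E -> R: (2·1) − (2·1) = 2 − 2 = 0
R2: Q + Y -> R: (2·1) − (1·1 + 1·1) = 2 − 2 = 0
R3: R -> 2 Q: (1·2) − (2·1) = 2 − 2 = 0
R4: E -> R: (2·1) − (2·1) = 2 − 2 = 0
R5: E -> R: (2·1) − (2·1) = 2 − 2 = 0
Every reaction leaves W unchanged, so W is conserved and no simulation is needed: W(T) = W(0) = 2·2 + 2·5 + 9 + 8 = 31

Value at T = 31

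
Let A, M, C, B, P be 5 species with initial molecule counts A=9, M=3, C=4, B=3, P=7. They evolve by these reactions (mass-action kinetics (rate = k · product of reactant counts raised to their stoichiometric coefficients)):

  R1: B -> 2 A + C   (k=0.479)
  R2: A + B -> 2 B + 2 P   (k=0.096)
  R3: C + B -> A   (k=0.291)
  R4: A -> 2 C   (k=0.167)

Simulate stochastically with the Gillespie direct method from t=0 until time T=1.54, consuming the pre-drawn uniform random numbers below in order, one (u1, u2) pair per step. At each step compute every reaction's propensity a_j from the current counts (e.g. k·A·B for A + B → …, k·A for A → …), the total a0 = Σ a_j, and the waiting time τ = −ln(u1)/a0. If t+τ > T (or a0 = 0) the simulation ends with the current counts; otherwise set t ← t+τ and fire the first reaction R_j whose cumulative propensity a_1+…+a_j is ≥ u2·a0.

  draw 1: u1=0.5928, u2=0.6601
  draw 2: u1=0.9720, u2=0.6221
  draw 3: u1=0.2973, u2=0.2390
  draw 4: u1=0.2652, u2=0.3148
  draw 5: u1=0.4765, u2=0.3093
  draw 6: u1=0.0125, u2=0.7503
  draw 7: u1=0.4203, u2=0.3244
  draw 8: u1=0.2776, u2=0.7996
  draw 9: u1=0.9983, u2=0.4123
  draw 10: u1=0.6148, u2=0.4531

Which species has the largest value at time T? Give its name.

Dominant species at T: P

t=0.000: A=9 M=3 C=4 B=3 P=7
Draw 1: a1=1.437, a2=2.592, a3=3.492, a4=1.503, a0=9.024; τ=−ln(0.5928)/9.024=0.058 → t=0.058; u2·a0=0.6601·9.024=5.957; a1+a2=4.029 < 5.957 ≤ a1+…+a3=7.521 → R3 fires; A=10 M=3 C=3 B=2 P=7
Draw 2: a1=0.958, a2=1.920, a3=1.746, a4=1.670, a0=6.294; τ=−ln(0.9720)/6.294=0.005 → t=0.062; u2·a0=0.6221·6.294=3.915; a1+a2=2.878 < 3.915 ≤ a1+…+a3=4.624 → R3 fires; A=11 M=3 C=2 B=1 P=7
Draw 3: a1=0.479, a2=1.056, a3=0.582, a4=1.837, a0=3.954; τ=−ln(0.2973)/3.954=0.307 → t=0.369; u2·a0=0.2390·3.954=0.945; a1=0.479 < 0.945 ≤ a1+a2=1.535 → R2 fires; A=10 M=3 C=2 B=2 P=9
Draw 4: a1=0.958, a2=1.920, a3=1.164, a4=1.670, a0=5.712; τ=−ln(0.2652)/5.712=0.232 → t=0.602; u2·a0=0.3148·5.712=1.798; a1=0.958 < 1.798 ≤ a1+a2=2.878 → R2 fires; A=9 M=3 C=2 B=3 P=11
Draw 5: a1=1.437, a2=2.592, a3=1.746, a4=1.503, a0=7.278; τ=−ln(0.4765)/7.278=0.102 → t=0.703; u2·a0=0.3093·7.278=2.251; a1=1.437 < 2.251 ≤ a1+a2=4.029 → R2 fires; A=8 M=3 C=2 B=4 P=13
Draw 6: a1=1.916, a2=3.072, a3=2.328, a4=1.336, a0=8.652; τ=−ln(0.0125)/8.652=0.506 → t=1.210; u2·a0=0.7503·8.652=6.492; a1+a2=4.988 < 6.492 ≤ a1+…+a3=7.316 → R3 fires; A=9 M=3 C=1 B=3 P=13
Draw 7: a1=1.437, a2=2.592, a3=0.873, a4=1.503, a0=6.405; τ=−ln(0.4203)/6.405=0.135 → t=1.345; u2·a0=0.3244·6.405=2.078; a1=1.437 < 2.078 ≤ a1+a2=4.029 → R2 fires; A=8 M=3 C=1 B=4 P=15
Draw 8: a1=1.916, a2=3.072, a3=1.164, a4=1.336, a0=7.488; τ=−ln(0.2776)/7.488=0.171 → t=1.516; u2·a0=0.7996·7.488=5.987; a1+a2=4.988 < 5.987 ≤ a1+…+a3=6.152 → R3 fires; A=9 M=3 C=0 B=3 P=15
Draw 9: a1=1.437, a2=2.592, a3=0.000, a4=1.503, a0=5.532; τ=−ln(0.9983)/5.532=0.000 → t=1.517; u2·a0=0.4123·5.532=2.281; a1=1.437 < 2.281 ≤ a1+a2=4.029 → R2 fires; A=8 M=3 C=0 B=4 P=17
Draw 10: a1=1.916, a2=3.072, a3=0.000, a4=1.336, a0=6.324; τ=−ln(0.6148)/6.324=0.077 → t=1.594 > T=1.54: stop.
At T=1.54: A=8 M=3 C=0 B=4 P=17; the largest is P.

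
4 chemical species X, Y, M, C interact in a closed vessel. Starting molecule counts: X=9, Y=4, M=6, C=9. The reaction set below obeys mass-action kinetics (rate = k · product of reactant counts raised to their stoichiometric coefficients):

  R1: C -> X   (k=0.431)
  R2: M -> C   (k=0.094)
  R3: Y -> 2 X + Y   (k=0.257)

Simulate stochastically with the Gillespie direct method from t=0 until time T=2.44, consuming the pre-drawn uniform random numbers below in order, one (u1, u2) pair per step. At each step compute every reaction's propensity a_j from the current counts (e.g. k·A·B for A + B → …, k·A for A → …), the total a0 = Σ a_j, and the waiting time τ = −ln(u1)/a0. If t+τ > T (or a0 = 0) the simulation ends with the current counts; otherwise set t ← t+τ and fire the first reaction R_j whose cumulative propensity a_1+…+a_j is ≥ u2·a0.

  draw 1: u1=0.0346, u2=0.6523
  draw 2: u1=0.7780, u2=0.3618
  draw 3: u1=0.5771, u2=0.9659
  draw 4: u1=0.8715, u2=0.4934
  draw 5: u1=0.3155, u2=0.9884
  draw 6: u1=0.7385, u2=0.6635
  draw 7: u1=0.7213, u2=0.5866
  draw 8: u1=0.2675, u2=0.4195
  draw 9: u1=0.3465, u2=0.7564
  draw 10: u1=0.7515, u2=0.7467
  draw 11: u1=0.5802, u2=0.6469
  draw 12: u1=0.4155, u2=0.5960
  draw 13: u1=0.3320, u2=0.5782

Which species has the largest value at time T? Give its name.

t=0.000: X=9 Y=4 M=6 C=9
Draw 1: a1=3.879, a2=0.564, a3=1.028, a0=5.471; τ=−ln(0.0346)/5.471=0.615 → t=0.615; u2·a0=0.6523·5.471=3.569 ≤ a1=3.879 → R1 fires; X=10 Y=4 M=6 C=8
Draw 2: a1=3.448, a2=0.564, a3=1.028, a0=5.040; τ=−ln(0.7780)/5.040=0.050 → t=0.665; u2·a0=0.3618·5.040=1.823 ≤ a1=3.448 → R1 fires; X=11 Y=4 M=6 C=7
Draw 3: a1=3.017, a2=0.564, a3=1.028, a0=4.609; τ=−ln(0.5771)/4.609=0.119 → t=0.784; u2·a0=0.9659·4.609=4.452; a1+a2=3.581 < 4.452 ≤ a1+…+a3=4.609 → R3 fires; X=13 Y=4 M=6 C=7
Draw 4: a1=3.017, a2=0.564, a3=1.028, a0=4.609; τ=−ln(0.8715)/4.609=0.030 → t=0.814; u2·a0=0.4934·4.609=2.274 ≤ a1=3.017 → R1 fires; X=14 Y=4 M=6 C=6
Draw 5: a1=2.586, a2=0.564, a3=1.028, a0=4.178; τ=−ln(0.3155)/4.178=0.276 → t=1.090; u2·a0=0.9884·4.178=4.130; a1+a2=3.150 < 4.130 ≤ a1+…+a3=4.178 → R3 fires; X=16 Y=4 M=6 C=6
Draw 6: a1=2.586, a2=0.564, a3=1.028, a0=4.178; τ=−ln(0.7385)/4.178=0.073 → t=1.162; u2·a0=0.6635·4.178=2.772; a1=2.586 < 2.772 ≤ a1+a2=3.150 → R2 fires; X=16 Y=4 M=5 C=7
Draw 7: a1=3.017, a2=0.470, a3=1.028, a0=4.515; τ=−ln(0.7213)/4.515=0.072 → t=1.235; u2·a0=0.5866·4.515=2.648 ≤ a1=3.017 → R1 fires; X=17 Y=4 M=5 C=6
Draw 8: a1=2.586, a2=0.470, a3=1.028, a0=4.084; τ=−ln(0.2675)/4.084=0.323 → t=1.558; u2·a0=0.4195·4.084=1.713 ≤ a1=2.586 → R1 fires; X=18 Y=4 M=5 C=5
Draw 9: a1=2.155, a2=0.470, a3=1.028, a0=3.653; τ=−ln(0.3465)/3.653=0.290 → t=1.848; u2·a0=0.7564·3.653=2.763; a1+a2=2.625 < 2.763 ≤ a1+…+a3=3.653 → R3 fires; X=20 Y=4 M=5 C=5
Draw 10: a1=2.155, a2=0.470, a3=1.028, a0=3.653; τ=−ln(0.7515)/3.653=0.078 → t=1.926; u2·a0=0.7467·3.653=2.728; a1+a2=2.625 < 2.728 ≤ a1+…+a3=3.653 → R3 fires; X=22 Y=4 M=5 C=5
Draw 11: a1=2.155, a2=0.470, a3=1.028, a0=3.653; τ=−ln(0.5802)/3.653=0.149 → t=2.075; u2·a0=0.6469·3.653=2.363; a1=2.155 < 2.363 ≤ a1+a2=2.625 → R2 fires; X=22 Y=4 M=4 C=6
Draw 12: a1=2.586, a2=0.376, a3=1.028, a0=3.990; τ=−ln(0.4155)/3.990=0.220 → t=2.295; u2·a0=0.5960·3.990=2.378 ≤ a1=2.586 → R1 fires; X=23 Y=4 M=4 C=5
Draw 13: a1=2.155, a2=0.376, a3=1.028, a0=3.559; τ=−ln(0.3320)/3.559=0.310 → t=2.605 > T=2.44: stop.
At T=2.44: X=23 Y=4 M=4 C=5; the largest is X.

Dominant species at T: X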